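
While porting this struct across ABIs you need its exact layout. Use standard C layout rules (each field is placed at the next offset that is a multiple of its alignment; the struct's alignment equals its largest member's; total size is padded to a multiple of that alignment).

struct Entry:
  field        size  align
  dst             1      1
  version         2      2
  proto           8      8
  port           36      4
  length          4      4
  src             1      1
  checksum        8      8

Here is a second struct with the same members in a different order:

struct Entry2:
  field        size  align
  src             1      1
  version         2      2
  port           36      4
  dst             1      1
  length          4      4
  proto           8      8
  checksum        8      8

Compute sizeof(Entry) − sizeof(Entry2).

dst at 0 (size 1, align 1) → ends 1
pad 1 to align 2 for version
version at 2 (size 2, align 2) → ends 4
pad 4 to align 8 for proto
proto at 8 (size 8, align 8) → ends 16
port at 16 (size 36, align 4) → ends 52
length at 52 (size 4, align 4) → ends 56
src at 56 (size 1, align 1) → ends 57
pad 7 to align 8 for checksum
checksum at 64 (size 8, align 8) → ends 72
total 72 bytes, alignment 8
— Entry2 —
src at 0 (size 1, align 1) → ends 1
pad 1 to align 2 for version
version at 2 (size 2, align 2) → ends 4
port at 4 (size 36, align 4) → ends 40
dst at 40 (size 1, align 1) → ends 41
pad 3 to align 4 for length
length at 44 (size 4, align 4) → ends 48
proto at 48 (size 8, align 8) → ends 56
checksum at 56 (size 8, align 8) → ends 64
total 64 bytes, alignment 8
72 − 64 = 8

8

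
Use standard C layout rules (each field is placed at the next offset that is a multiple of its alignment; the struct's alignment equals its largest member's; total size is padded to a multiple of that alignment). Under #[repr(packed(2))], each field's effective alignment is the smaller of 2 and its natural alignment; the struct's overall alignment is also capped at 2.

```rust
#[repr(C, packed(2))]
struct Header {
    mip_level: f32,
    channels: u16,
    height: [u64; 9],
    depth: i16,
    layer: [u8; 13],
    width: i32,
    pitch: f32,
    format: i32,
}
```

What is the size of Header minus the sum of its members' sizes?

mip_level at 0 (size 4, align 2) → ends 4
channels at 4 (size 2, align 2) → ends 6
height at 6 (size 72, align 2) → ends 78
depth at 78 (size 2, align 2) → ends 80
layer at 80 (size 13, align 1) → ends 93
pad 1 to align 2 for width
width at 94 (size 4, align 2) → ends 98
pitch at 98 (size 4, align 2) → ends 102
format at 102 (size 4, align 2) → ends 106
total 106 bytes, alignment 2
data bytes 105, size 106 → padding 1

1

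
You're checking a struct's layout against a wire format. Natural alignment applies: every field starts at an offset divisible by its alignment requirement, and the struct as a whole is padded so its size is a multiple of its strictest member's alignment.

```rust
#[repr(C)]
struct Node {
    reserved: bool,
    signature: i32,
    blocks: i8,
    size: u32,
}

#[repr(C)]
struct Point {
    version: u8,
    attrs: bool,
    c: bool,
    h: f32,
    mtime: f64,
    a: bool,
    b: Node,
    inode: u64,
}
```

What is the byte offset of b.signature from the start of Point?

Node: 0..1  reserved  (1B, 1-aligned); 1..4  -- padding (3B); 4..8  signature  (4B, 4-aligned); 8..9  blocks  (1B, 1-aligned); 9..12  -- padding (3B); 12..16  size  (4B, 4-aligned); sizeof = 16, alignof = 4
0..1  version  (1B, 1-aligned)
1..2  attrs  (1B, 1-aligned)
2..3  c  (1B, 1-aligned)
3..4  -- padding (1B)
4..8  h  (4B, 4-aligned)
8..16  mtime  (8B, 8-aligned)
16..17  a  (1B, 1-aligned)
17..20  -- padding (3B)
20..36  b  (16B, 4-aligned)
within Node: signature at 4
20 + 4 = 24

24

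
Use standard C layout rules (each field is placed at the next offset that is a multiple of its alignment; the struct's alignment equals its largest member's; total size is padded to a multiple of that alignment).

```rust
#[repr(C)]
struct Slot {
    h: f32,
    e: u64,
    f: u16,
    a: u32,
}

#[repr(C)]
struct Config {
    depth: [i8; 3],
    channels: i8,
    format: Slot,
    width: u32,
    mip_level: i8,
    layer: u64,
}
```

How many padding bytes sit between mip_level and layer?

Slot: h at 0 (size 4, align 4) → ends 4; pad 4 to align 8 for e; e at 8 (size 8, align 8) → ends 16; f at 16 (size 2, align 2) → ends 18; pad 2 to align 4 for a; a at 20 (size 4, align 4) → ends 24; total 24 bytes, alignment 8
depth at 0 (size 3, align 1) → ends 3
channels at 3 (size 1, align 1) → ends 4
pad 4 to align 8 for format
format at 8 (size 24, align 8) → ends 32
width at 32 (size 4, align 4) → ends 36
mip_level at 36 (size 1, align 1) → ends 37
pad 3 to align 8 for layer
layer at 40 (size 8, align 8) → ends 48

3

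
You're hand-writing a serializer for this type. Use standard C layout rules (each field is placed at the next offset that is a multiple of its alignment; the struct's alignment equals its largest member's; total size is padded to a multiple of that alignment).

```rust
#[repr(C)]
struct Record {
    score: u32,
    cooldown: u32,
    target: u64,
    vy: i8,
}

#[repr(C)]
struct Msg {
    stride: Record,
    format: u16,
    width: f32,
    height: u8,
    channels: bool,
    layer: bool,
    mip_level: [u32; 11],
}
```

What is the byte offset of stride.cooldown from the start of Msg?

Record: 0..4  score  (4B, 4-aligned); 4..8  cooldown  (4B, 4-aligned); 8..16  target  (8B, 8-aligned); 16..17  vy  (1B, 1-aligned); 17..24  -- tail padding (7B); sizeof = 24, alignof = 8
0..24  stride  (24B, 8-aligned)
within Record: cooldown at 4
0 + 4 = 4

4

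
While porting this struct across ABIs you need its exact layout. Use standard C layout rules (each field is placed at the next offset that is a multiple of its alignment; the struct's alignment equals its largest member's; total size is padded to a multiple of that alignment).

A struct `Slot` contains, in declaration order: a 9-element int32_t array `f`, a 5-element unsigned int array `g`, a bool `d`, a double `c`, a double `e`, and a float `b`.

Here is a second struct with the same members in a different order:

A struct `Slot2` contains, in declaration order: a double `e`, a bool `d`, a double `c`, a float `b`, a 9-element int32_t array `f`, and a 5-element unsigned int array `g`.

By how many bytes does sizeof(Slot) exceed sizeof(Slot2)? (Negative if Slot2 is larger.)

0..36  f  (36B, 4-aligned)
36..56  g  (20B, 4-aligned)
56..57  d  (1B, 1-aligned)
57..64  -- padding (7B)
64..72  c  (8B, 8-aligned)
72..80  e  (8B, 8-aligned)
80..84  b  (4B, 4-aligned)
84..88  -- tail padding (4B)
sizeof = 88, alignof = 8
— Slot2 —
0..8  e  (8B, 8-aligned)
8..9  d  (1B, 1-aligned)
9..16  -- padding (7B)
16..24  c  (8B, 8-aligned)
24..28  b  (4B, 4-aligned)
28..64  f  (36B, 4-aligned)
64..84  g  (20B, 4-aligned)
84..88  -- tail padding (4B)
sizeof = 88, alignof = 8
88 − 88 = 0

0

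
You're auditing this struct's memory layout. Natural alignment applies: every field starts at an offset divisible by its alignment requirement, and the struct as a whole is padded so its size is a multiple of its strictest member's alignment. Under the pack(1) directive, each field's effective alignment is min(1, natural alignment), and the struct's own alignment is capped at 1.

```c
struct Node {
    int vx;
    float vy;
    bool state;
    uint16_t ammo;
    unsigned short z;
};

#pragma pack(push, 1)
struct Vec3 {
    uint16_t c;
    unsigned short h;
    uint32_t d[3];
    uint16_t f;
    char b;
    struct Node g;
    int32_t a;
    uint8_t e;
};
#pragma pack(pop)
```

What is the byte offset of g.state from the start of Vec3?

Node: @0: vx [4B, align 4] → 4; @4: vy [4B, align 4] → 8; @8: state [1B, align 1] → 9; +1 pad (align 2); @10: ammo [2B, align 2] → 12; @12: z [2B, align 2] → 14; +2 tail pad (align 4); size 16, align 4
@0: c [2B, align 1] → 2
@2: h [2B, align 1] → 4
@4: d [12B, align 1] → 16
@16: f [2B, align 1] → 18
@18: b [1B, align 1] → 19
@19: g [16B, align 1] → 35
within Node: state at 8
19 + 8 = 27

27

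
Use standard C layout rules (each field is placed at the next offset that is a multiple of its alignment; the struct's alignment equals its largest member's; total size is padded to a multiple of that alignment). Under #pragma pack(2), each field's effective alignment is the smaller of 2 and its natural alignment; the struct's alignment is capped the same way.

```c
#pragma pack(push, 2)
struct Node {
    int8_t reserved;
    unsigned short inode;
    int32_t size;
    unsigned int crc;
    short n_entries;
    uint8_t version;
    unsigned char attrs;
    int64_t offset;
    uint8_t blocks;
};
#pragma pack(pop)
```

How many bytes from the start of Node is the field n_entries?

reserved at 0 (size 1, align 1) → ends 1
pad 1 to align 2 for inode
inode at 2 (size 2, align 2) → ends 4
size at 4 (size 4, align 2) → ends 8
crc at 8 (size 4, align 2) → ends 12
n_entries at 12 (size 2, align 2) → ends 14

12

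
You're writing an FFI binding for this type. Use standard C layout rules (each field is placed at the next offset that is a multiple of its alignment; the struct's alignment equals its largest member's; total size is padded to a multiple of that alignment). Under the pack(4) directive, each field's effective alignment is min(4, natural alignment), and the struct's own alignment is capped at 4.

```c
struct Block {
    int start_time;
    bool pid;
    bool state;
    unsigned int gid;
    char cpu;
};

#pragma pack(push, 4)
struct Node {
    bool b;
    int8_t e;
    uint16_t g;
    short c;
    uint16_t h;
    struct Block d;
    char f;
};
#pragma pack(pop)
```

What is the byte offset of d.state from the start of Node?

Block: 0..4  start_time  (4B, 4-aligned); 4..5  pid  (1B, 1-aligned); 5..6  state  (1B, 1-aligned); 6..8  -- padding (2B); 8..12  gid  (4B, 4-aligned); 12..13  cpu  (1B, 1-aligned); 13..16  -- tail padding (3B); sizeof = 16, alignof = 4
0..1  b  (1B, 1-aligned)
1..2  e  (1B, 1-aligned)
2..4  g  (2B, 2-aligned)
4..6  c  (2B, 2-aligned)
6..8  h  (2B, 2-aligned)
8..24  d  (16B, 4-aligned)
within Block: state at 5
8 + 5 = 13

13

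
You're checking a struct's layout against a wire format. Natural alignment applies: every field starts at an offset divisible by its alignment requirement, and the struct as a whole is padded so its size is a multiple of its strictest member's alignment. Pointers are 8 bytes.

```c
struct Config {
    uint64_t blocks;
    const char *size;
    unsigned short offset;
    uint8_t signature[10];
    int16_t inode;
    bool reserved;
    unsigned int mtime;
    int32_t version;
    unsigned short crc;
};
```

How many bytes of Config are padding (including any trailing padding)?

7

@0: blocks [8B, align 8] → 8
@8: size [8B, align 8] → 16
@16: offset [2B, align 2] → 18
@18: signature [10B, align 1] → 28
@28: inode [2B, align 2] → 30
@30: reserved [1B, align 1] → 31
+1 pad (align 4)
@32: mtime [4B, align 4] → 36
@36: version [4B, align 4] → 40
@40: crc [2B, align 2] → 42
+6 tail pad (align 8)
size 48, align 8
data bytes 41, size 48 → padding 7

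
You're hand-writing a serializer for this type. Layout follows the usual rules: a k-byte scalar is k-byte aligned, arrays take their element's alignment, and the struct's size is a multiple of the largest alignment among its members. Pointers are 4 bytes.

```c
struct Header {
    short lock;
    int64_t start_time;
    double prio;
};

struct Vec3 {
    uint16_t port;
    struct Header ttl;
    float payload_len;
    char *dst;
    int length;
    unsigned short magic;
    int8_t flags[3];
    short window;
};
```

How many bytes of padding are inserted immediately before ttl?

6

Header: lock at 0 (size 2, align 2) → ends 2; pad 6 to align 8 for start_time; start_time at 8 (size 8, align 8) → ends 16; prio at 16 (size 8, align 8) → ends 24; total 24 bytes, alignment 8
port at 0 (size 2, align 2) → ends 2
pad 6 to align 8 for ttl
ttl at 8 (size 24, align 8) → ends 32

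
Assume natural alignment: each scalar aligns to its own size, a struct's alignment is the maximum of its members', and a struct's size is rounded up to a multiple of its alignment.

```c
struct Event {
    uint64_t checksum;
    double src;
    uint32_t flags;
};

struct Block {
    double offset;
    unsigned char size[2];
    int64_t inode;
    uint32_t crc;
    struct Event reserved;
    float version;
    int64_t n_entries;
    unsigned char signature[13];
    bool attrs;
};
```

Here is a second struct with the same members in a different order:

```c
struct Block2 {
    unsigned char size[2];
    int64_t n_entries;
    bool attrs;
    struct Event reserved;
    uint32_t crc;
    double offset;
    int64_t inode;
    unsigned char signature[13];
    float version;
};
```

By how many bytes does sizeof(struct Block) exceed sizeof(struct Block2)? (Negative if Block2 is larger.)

-8

Event: 0..8  checksum  (8B, 8-aligned); 8..16  src  (8B, 8-aligned); 16..20  flags  (4B, 4-aligned); 20..24  -- tail padding (4B); sizeof = 24, alignof = 8
0..8  offset  (8B, 8-aligned)
8..10  size  (2B, 1-aligned)
10..16  -- padding (6B)
16..24  inode  (8B, 8-aligned)
24..28  crc  (4B, 4-aligned)
28..32  -- padding (4B)
32..56  reserved  (24B, 8-aligned)
56..60  version  (4B, 4-aligned)
60..64  -- padding (4B)
64..72  n_entries  (8B, 8-aligned)
72..85  signature  (13B, 1-aligned)
85..86  attrs  (1B, 1-aligned)
86..88  -- tail padding (2B)
sizeof = 88, alignof = 8
— Block2 —
0..2  size  (2B, 1-aligned)
2..8  -- padding (6B)
8..16  n_entries  (8B, 8-aligned)
16..17  attrs  (1B, 1-aligned)
17..24  -- padding (7B)
24..48  reserved  (24B, 8-aligned)
48..52  crc  (4B, 4-aligned)
52..56  -- padding (4B)
56..64  offset  (8B, 8-aligned)
64..72  inode  (8B, 8-aligned)
72..85  signature  (13B, 1-aligned)
85..88  -- padding (3B)
88..92  version  (4B, 4-aligned)
92..96  -- tail padding (4B)
sizeof = 96, alignof = 8
88 − 96 = -8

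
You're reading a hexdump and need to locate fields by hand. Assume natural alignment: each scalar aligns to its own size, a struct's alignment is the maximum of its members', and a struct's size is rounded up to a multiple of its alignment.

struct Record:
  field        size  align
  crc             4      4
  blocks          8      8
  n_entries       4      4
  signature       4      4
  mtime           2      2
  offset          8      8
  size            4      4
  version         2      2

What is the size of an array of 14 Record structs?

@0: crc [4B, align 4] → 4
+4 pad (align 8)
@8: blocks [8B, align 8] → 16
@16: n_entries [4B, align 4] → 20
@20: signature [4B, align 4] → 24
@24: mtime [2B, align 2] → 26
+6 pad (align 8)
@32: offset [8B, align 8] → 40
@40: size [4B, align 4] → 44
@44: version [2B, align 2] → 46
+2 tail pad (align 8)
size 48, align 8
array of 14: 14 × 48 = 672

672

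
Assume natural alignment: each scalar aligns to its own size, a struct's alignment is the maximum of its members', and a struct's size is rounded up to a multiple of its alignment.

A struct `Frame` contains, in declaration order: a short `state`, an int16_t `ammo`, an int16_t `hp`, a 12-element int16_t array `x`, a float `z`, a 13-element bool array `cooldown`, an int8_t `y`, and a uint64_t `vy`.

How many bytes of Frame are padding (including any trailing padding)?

@0: state [2B, align 2] → 2
@2: ammo [2B, align 2] → 4
@4: hp [2B, align 2] → 6
@6: x [24B, align 2] → 30
+2 pad (align 4)
@32: z [4B, align 4] → 36
@36: cooldown [13B, align 1] → 49
@49: y [1B, align 1] → 50
+6 pad (align 8)
@56: vy [8B, align 8] → 64
size 64, align 8
data bytes 56, size 64 → padding 8

8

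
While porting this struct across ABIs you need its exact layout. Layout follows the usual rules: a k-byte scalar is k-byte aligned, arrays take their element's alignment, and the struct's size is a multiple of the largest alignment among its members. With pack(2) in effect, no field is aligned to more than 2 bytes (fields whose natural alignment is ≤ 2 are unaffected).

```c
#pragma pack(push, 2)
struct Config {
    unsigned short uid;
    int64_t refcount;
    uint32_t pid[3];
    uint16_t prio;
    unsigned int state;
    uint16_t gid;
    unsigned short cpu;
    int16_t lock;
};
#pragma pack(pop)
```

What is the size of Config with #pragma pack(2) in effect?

@0: uid [2B, align 2] → 2
@2: refcount [8B, align 2] → 10
@10: pid [12B, align 2] → 22
@22: prio [2B, align 2] → 24
@24: state [4B, align 2] → 28
@28: gid [2B, align 2] → 30
@30: cpu [2B, align 2] → 32
@32: lock [2B, align 2] → 34
size 34, align 2

34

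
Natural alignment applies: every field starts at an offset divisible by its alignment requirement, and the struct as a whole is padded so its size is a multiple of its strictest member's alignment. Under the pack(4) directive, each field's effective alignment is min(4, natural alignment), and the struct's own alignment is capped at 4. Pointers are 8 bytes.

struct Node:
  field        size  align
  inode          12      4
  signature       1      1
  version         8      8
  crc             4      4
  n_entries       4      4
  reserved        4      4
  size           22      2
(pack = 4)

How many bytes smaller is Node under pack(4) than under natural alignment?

4

natural layout:
  0..12  inode  (12B, 4-aligned)
  12..13  signature  (1B, 1-aligned)
  13..16  -- padding (3B)
  16..24  version  (8B, 8-aligned)
  24..28  crc  (4B, 4-aligned)
  28..32  n_entries  (4B, 4-aligned)
  32..36  reserved  (4B, 4-aligned)
  36..58  size  (22B, 2-aligned)
  58..64  -- tail padding (6B)
  sizeof = 64, alignof = 8
packed(4) layout:
  0..12  inode  (12B, 4-aligned)
  12..13  signature  (1B, 1-aligned)
  13..16  -- padding (3B)
  16..24  version  (8B, 4-aligned)
  24..28  crc  (4B, 4-aligned)
  28..32  n_entries  (4B, 4-aligned)
  32..36  reserved  (4B, 4-aligned)
  36..58  size  (22B, 2-aligned)
  58..60  -- tail padding (2B)
  sizeof = 60, alignof = 4
64 − 60 = 4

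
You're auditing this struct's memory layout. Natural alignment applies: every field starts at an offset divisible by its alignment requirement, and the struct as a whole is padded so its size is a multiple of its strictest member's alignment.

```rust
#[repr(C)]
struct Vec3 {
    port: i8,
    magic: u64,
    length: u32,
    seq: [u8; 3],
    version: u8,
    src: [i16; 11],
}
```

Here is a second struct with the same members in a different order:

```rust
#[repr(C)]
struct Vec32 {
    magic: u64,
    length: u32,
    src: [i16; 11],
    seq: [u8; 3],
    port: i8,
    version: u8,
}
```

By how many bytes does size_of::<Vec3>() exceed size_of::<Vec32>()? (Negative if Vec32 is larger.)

0..1  port  (1B, 1-aligned)
1..8  -- padding (7B)
8..16  magic  (8B, 8-aligned)
16..20  length  (4B, 4-aligned)
20..23  seq  (3B, 1-aligned)
23..24  version  (1B, 1-aligned)
24..46  src  (22B, 2-aligned)
46..48  -- tail padding (2B)
sizeof = 48, alignof = 8
— Vec32 —
0..8  magic  (8B, 8-aligned)
8..12  length  (4B, 4-aligned)
12..34  src  (22B, 2-aligned)
34..37  seq  (3B, 1-aligned)
37..38  port  (1B, 1-aligned)
38..39  version  (1B, 1-aligned)
39..40  -- tail padding (1B)
sizeof = 40, alignof = 8
48 − 40 = 8

8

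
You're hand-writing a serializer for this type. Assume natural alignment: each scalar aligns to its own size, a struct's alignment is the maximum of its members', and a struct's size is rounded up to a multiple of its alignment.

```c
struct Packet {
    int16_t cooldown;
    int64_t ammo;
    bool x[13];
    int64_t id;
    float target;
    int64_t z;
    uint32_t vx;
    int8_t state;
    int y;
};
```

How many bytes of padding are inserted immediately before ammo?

0..2  cooldown  (2B, 2-aligned)
2..8  -- padding (6B)
8..16  ammo  (8B, 8-aligned)

6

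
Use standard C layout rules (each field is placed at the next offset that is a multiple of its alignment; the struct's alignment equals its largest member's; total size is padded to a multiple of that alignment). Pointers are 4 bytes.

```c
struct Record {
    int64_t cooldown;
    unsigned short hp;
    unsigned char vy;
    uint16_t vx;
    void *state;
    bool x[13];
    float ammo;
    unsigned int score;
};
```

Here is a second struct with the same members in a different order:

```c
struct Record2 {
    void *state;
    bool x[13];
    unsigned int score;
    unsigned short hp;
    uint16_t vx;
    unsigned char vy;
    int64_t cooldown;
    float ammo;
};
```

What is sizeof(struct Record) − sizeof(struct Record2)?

0

0..8  cooldown  (8B, 8-aligned)
8..10  hp  (2B, 2-aligned)
10..11  vy  (1B, 1-aligned)
11..12  -- padding (1B)
12..14  vx  (2B, 2-aligned)
14..16  -- padding (2B)
16..20  state  (4B, 4-aligned)
20..33  x  (13B, 1-aligned)
33..36  -- padding (3B)
36..40  ammo  (4B, 4-aligned)
40..44  score  (4B, 4-aligned)
44..48  -- tail padding (4B)
sizeof = 48, alignof = 8
— Record2 —
0..4  state  (4B, 4-aligned)
4..17  x  (13B, 1-aligned)
17..20  -- padding (3B)
20..24  score  (4B, 4-aligned)
24..26  hp  (2B, 2-aligned)
26..28  vx  (2B, 2-aligned)
28..29  vy  (1B, 1-aligned)
29..32  -- padding (3B)
32..40  cooldown  (8B, 8-aligned)
40..44  ammo  (4B, 4-aligned)
44..48  -- tail padding (4B)
sizeof = 48, alignof = 8
48 − 48 = 0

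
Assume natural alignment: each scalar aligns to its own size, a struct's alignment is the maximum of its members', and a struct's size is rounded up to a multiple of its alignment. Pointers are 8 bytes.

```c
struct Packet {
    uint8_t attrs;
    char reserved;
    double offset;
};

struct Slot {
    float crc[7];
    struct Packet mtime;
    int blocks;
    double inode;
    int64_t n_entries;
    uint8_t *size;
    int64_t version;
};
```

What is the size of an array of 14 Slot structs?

Packet: 0..1  attrs  (1B, 1-aligned); 1..2  reserved  (1B, 1-aligned); 2..8  -- padding (6B); 8..16  offset  (8B, 8-aligned); sizeof = 16, alignof = 8
0..28  crc  (28B, 4-aligned)
28..32  -- padding (4B)
32..48  mtime  (16B, 8-aligned)
48..52  blocks  (4B, 4-aligned)
52..56  -- padding (4B)
56..64  inode  (8B, 8-aligned)
64..72  n_entries  (8B, 8-aligned)
72..80  size  (8B, 8-aligned)
80..88  version  (8B, 8-aligned)
sizeof = 88, alignof = 8
array of 14: 14 × 88 = 1232

1232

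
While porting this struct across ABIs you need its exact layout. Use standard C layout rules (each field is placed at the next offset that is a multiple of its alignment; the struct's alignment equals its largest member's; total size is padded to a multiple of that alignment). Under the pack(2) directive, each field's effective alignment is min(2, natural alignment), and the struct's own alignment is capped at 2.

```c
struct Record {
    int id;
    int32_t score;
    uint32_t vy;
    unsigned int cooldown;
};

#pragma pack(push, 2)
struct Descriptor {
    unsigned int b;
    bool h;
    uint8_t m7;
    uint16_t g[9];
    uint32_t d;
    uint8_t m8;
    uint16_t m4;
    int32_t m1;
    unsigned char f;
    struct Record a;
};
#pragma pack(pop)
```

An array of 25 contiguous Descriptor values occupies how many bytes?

1350

Record: @0: id [4B, align 4] → 4; @4: score [4B, align 4] → 8; @8: vy [4B, align 4] → 12; @12: cooldown [4B, align 4] → 16; size 16, align 4
@0: b [4B, align 2] → 4
@4: h [1B, align 1] → 5
@5: m7 [1B, align 1] → 6
@6: g [18B, align 2] → 24
@24: d [4B, align 2] → 28
@28: m8 [1B, align 1] → 29
+1 pad (align 2)
@30: m4 [2B, align 2] → 32
@32: m1 [4B, align 2] → 36
@36: f [1B, align 1] → 37
+1 pad (align 2)
@38: a [16B, align 2] → 54
size 54, align 2
array of 25: 25 × 54 = 1350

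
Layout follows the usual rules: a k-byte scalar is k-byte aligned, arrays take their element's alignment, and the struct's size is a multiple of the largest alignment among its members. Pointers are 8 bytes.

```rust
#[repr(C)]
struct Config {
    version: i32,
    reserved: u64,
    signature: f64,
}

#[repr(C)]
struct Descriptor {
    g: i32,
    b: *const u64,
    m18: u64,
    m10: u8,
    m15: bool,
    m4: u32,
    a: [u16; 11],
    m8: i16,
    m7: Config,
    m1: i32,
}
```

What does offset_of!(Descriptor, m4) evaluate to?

Config: version at 0 (size 4, align 4) → ends 4; pad 4 to align 8 for reserved; reserved at 8 (size 8, align 8) → ends 16; signature at 16 (size 8, align 8) → ends 24; total 24 bytes, alignment 8
g at 0 (size 4, align 4) → ends 4
pad 4 to align 8 for b
b at 8 (size 8, align 8) → ends 16
m18 at 16 (size 8, align 8) → ends 24
m10 at 24 (size 1, align 1) → ends 25
m15 at 25 (size 1, align 1) → ends 26
pad 2 to align 4 for m4
m4 at 28 (size 4, align 4) → ends 32

28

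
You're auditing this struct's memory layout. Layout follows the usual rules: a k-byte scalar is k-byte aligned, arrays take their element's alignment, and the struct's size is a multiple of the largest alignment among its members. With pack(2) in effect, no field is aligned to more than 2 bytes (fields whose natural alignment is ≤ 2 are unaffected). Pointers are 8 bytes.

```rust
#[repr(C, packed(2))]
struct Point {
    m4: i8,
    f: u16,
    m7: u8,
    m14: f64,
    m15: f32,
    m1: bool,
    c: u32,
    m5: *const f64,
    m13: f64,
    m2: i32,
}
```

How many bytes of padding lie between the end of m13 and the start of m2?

0

0..1  m4  (1B, 1-aligned)
1..2  -- padding (1B)
2..4  f  (2B, 2-aligned)
4..5  m7  (1B, 1-aligned)
5..6  -- padding (1B)
6..14  m14  (8B, 2-aligned)
14..18  m15  (4B, 2-aligned)
18..19  m1  (1B, 1-aligned)
19..20  -- padding (1B)
20..24  c  (4B, 2-aligned)
24..32  m5  (8B, 2-aligned)
32..40  m13  (8B, 2-aligned)
40..44  m2  (4B, 2-aligned)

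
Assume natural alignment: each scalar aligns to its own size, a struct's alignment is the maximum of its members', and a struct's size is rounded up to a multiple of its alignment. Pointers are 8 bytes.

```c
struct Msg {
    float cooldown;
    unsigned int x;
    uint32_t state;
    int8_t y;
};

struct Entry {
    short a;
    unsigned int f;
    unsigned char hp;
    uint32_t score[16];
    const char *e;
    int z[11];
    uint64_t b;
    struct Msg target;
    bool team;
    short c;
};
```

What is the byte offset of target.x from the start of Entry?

Msg: @0: cooldown [4B, align 4] → 4; @4: x [4B, align 4] → 8; @8: state [4B, align 4] → 12; @12: y [1B, align 1] → 13; +3 tail pad (align 4); size 16, align 4
@0: a [2B, align 2] → 2
+2 pad (align 4)
@4: f [4B, align 4] → 8
@8: hp [1B, align 1] → 9
+3 pad (align 4)
@12: score [64B, align 4] → 76
+4 pad (align 8)
@80: e [8B, align 8] → 88
@88: z [44B, align 4] → 132
+4 pad (align 8)
@136: b [8B, align 8] → 144
@144: target [16B, align 4] → 160
within Msg: x at 4
144 + 4 = 148

148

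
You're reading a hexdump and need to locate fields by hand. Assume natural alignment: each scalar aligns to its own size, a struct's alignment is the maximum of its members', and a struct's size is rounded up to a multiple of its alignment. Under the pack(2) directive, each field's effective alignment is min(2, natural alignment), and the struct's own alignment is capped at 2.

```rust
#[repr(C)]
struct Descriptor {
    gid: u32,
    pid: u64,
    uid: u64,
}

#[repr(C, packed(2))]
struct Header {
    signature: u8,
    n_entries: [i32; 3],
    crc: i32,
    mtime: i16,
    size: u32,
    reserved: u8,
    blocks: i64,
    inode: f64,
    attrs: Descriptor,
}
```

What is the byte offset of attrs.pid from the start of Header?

50

Descriptor: @0: gid [4B, align 4] → 4; +4 pad (align 8); @8: pid [8B, align 8] → 16; @16: uid [8B, align 8] → 24; size 24, align 8
@0: signature [1B, align 1] → 1
+1 pad (align 2)
@2: n_entries [12B, align 2] → 14
@14: crc [4B, align 2] → 18
@18: mtime [2B, align 2] → 20
@20: size [4B, align 2] → 24
@24: reserved [1B, align 1] → 25
+1 pad (align 2)
@26: blocks [8B, align 2] → 34
@34: inode [8B, align 2] → 42
@42: attrs [24B, align 2] → 66
within Descriptor: pid at 8
42 + 8 = 50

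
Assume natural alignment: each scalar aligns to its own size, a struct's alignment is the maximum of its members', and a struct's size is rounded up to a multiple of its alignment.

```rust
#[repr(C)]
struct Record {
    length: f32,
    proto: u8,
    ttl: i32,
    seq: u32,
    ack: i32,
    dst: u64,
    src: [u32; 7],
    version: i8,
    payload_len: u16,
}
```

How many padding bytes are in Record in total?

length at 0 (size 4, align 4) → ends 4
proto at 4 (size 1, align 1) → ends 5
pad 3 to align 4 for ttl
ttl at 8 (size 4, align 4) → ends 12
seq at 12 (size 4, align 4) → ends 16
ack at 16 (size 4, align 4) → ends 20
pad 4 to align 8 for dst
dst at 24 (size 8, align 8) → ends 32
src at 32 (size 28, align 4) → ends 60
version at 60 (size 1, align 1) → ends 61
pad 1 to align 2 for payload_len
payload_len at 62 (size 2, align 2) → ends 64
total 64 bytes, alignment 8
data bytes 56, size 64 → padding 8

8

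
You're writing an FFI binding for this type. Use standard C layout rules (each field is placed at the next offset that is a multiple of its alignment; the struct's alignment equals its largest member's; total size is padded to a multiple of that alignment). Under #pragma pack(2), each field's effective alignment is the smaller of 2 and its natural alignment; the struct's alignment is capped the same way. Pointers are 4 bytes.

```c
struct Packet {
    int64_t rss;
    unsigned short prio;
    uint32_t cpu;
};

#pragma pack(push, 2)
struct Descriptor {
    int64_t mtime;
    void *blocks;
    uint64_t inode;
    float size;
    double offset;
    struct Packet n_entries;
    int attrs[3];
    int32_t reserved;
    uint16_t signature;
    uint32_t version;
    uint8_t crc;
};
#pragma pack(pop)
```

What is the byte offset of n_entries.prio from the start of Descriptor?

40

Packet: rss at 0 (size 8, align 8) → ends 8; prio at 8 (size 2, align 2) → ends 10; pad 2 to align 4 for cpu; cpu at 12 (size 4, align 4) → ends 16; total 16 bytes, alignment 8
mtime at 0 (size 8, align 2) → ends 8
blocks at 8 (size 4, align 2) → ends 12
inode at 12 (size 8, align 2) → ends 20
size at 20 (size 4, align 2) → ends 24
offset at 24 (size 8, align 2) → ends 32
n_entries at 32 (size 16, align 2) → ends 48
within Packet: prio at 8
32 + 8 = 40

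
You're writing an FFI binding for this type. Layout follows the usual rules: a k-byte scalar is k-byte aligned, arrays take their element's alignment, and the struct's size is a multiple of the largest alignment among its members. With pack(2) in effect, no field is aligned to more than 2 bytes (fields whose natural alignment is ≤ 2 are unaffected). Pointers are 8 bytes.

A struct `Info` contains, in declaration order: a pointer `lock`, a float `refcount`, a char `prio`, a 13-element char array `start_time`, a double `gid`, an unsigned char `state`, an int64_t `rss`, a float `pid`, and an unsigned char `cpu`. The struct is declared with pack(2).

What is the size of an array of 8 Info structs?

400

lock at 0 (size 8, align 2) → ends 8
refcount at 8 (size 4, align 2) → ends 12
prio at 12 (size 1, align 1) → ends 13
start_time at 13 (size 13, align 1) → ends 26
gid at 26 (size 8, align 2) → ends 34
state at 34 (size 1, align 1) → ends 35
pad 1 to align 2 for rss
rss at 36 (size 8, align 2) → ends 44
pid at 44 (size 4, align 2) → ends 48
cpu at 48 (size 1, align 1) → ends 49
tail pad 1 to reach multiple of 2
total 50 bytes, alignment 2
array of 8: 8 × 50 = 400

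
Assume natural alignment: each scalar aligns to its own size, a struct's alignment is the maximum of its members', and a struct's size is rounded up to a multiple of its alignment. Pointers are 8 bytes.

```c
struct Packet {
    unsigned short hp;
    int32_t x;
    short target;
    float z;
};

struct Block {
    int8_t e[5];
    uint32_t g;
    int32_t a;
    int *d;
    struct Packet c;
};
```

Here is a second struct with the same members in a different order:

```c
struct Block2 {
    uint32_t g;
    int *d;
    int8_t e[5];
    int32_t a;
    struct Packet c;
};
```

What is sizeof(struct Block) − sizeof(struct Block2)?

Packet: @0: hp [2B, align 2] → 2; +2 pad (align 4); @4: x [4B, align 4] → 8; @8: target [2B, align 2] → 10; +2 pad (align 4); @12: z [4B, align 4] → 16; size 16, align 4
@0: e [5B, align 1] → 5
+3 pad (align 4)
@8: g [4B, align 4] → 12
@12: a [4B, align 4] → 16
@16: d [8B, align 8] → 24
@24: c [16B, align 4] → 40
size 40, align 8
— Block2 —
@0: g [4B, align 4] → 4
+4 pad (align 8)
@8: d [8B, align 8] → 16
@16: e [5B, align 1] → 21
+3 pad (align 4)
@24: a [4B, align 4] → 28
@28: c [16B, align 4] → 44
+4 tail pad (align 8)
size 48, align 8
40 − 48 = -8

-8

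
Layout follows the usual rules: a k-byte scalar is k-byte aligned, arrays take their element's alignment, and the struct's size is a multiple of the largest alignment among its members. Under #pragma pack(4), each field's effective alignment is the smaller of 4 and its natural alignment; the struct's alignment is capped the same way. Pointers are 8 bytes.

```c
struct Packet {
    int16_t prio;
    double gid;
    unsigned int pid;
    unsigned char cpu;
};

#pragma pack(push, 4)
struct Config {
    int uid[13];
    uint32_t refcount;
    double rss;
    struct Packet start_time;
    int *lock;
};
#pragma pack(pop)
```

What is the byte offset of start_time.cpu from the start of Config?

Packet: 0..2  prio  (2B, 2-aligned); 2..8  -- padding (6B); 8..16  gid  (8B, 8-aligned); 16..20  pid  (4B, 4-aligned); 20..21  cpu  (1B, 1-aligned); 21..24  -- tail padding (3B); sizeof = 24, alignof = 8
0..52  uid  (52B, 4-aligned)
52..56  refcount  (4B, 4-aligned)
56..64  rss  (8B, 4-aligned)
64..88  start_time  (24B, 4-aligned)
within Packet: cpu at 20
64 + 20 = 84

84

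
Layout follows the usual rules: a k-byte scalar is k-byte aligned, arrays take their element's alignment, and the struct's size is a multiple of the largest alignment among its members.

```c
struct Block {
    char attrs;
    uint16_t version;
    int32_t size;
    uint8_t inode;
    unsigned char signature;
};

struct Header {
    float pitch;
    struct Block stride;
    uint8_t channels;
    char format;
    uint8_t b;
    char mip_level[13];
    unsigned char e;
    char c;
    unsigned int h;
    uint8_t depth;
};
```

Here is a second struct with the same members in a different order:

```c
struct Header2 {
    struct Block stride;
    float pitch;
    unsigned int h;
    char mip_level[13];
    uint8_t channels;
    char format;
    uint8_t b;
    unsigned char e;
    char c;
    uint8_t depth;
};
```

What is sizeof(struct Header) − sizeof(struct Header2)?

Block: @0: attrs [1B, align 1] → 1; +1 pad (align 2); @2: version [2B, align 2] → 4; @4: size [4B, align 4] → 8; @8: inode [1B, align 1] → 9; @9: signature [1B, align 1] → 10; +2 tail pad (align 4); size 12, align 4
@0: pitch [4B, align 4] → 4
@4: stride [12B, align 4] → 16
@16: channels [1B, align 1] → 17
@17: format [1B, align 1] → 18
@18: b [1B, align 1] → 19
@19: mip_level [13B, align 1] → 32
@32: e [1B, align 1] → 33
@33: c [1B, align 1] → 34
+2 pad (align 4)
@36: h [4B, align 4] → 40
@40: depth [1B, align 1] → 41
+3 tail pad (align 4)
size 44, align 4
— Header2 —
@0: stride [12B, align 4] → 12
@12: pitch [4B, align 4] → 16
@16: h [4B, align 4] → 20
@20: mip_level [13B, align 1] → 33
@33: channels [1B, align 1] → 34
@34: format [1B, align 1] → 35
@35: b [1B, align 1] → 36
@36: e [1B, align 1] → 37
@37: c [1B, align 1] → 38
@38: depth [1B, align 1] → 39
+1 tail pad (align 4)
size 40, align 4
44 − 40 = 4

4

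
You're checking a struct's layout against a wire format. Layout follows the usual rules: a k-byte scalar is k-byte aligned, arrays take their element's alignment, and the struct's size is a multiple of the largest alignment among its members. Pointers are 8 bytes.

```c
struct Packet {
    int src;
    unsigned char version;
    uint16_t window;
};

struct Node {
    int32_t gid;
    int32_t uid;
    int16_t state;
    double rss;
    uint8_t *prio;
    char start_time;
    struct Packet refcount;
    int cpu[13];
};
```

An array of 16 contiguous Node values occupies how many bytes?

1536

Packet: src at 0 (size 4, align 4) → ends 4; version at 4 (size 1, align 1) → ends 5; pad 1 to align 2 for window; window at 6 (size 2, align 2) → ends 8; total 8 bytes, alignment 4
gid at 0 (size 4, align 4) → ends 4
uid at 4 (size 4, align 4) → ends 8
state at 8 (size 2, align 2) → ends 10
pad 6 to align 8 for rss
rss at 16 (size 8, align 8) → ends 24
prio at 24 (size 8, align 8) → ends 32
start_time at 32 (size 1, align 1) → ends 33
pad 3 to align 4 for refcount
refcount at 36 (size 8, align 4) → ends 44
cpu at 44 (size 52, align 4) → ends 96
total 96 bytes, alignment 8
array of 16: 16 × 96 = 1536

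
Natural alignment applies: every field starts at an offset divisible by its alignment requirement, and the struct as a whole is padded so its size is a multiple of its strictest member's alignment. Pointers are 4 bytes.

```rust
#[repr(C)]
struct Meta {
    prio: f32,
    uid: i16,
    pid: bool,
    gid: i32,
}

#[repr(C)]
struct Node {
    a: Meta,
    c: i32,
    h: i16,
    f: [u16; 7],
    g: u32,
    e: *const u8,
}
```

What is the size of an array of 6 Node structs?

Meta: @0: prio [4B, align 4] → 4; @4: uid [2B, align 2] → 6; @6: pid [1B, align 1] → 7; +1 pad (align 4); @8: gid [4B, align 4] → 12; size 12, align 4
@0: a [12B, align 4] → 12
@12: c [4B, align 4] → 16
@16: h [2B, align 2] → 18
@18: f [14B, align 2] → 32
@32: g [4B, align 4] → 36
@36: e [4B, align 4] → 40
size 40, align 4
array of 6: 6 × 40 = 240

240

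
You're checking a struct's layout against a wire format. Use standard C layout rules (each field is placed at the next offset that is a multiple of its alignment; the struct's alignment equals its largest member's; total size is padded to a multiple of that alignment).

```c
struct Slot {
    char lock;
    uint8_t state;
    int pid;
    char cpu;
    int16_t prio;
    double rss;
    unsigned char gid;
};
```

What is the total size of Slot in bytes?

32 bytes

@0: lock [1B, align 1] → 1
@1: state [1B, align 1] → 2
+2 pad (align 4)
@4: pid [4B, align 4] → 8
@8: cpu [1B, align 1] → 9
+1 pad (align 2)
@10: prio [2B, align 2] → 12
+4 pad (align 8)
@16: rss [8B, align 8] → 24
@24: gid [1B, align 1] → 25
+7 tail pad (align 8)
size 32, align 8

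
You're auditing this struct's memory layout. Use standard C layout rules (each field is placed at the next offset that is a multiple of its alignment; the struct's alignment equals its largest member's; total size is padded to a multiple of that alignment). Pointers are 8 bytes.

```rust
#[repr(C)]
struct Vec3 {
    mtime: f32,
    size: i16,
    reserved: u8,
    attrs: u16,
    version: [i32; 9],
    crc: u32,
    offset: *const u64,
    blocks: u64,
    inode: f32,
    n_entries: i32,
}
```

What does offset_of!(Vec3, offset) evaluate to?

0..4  mtime  (4B, 4-aligned)
4..6  size  (2B, 2-aligned)
6..7  reserved  (1B, 1-aligned)
7..8  -- padding (1B)
8..10  attrs  (2B, 2-aligned)
10..12  -- padding (2B)
12..48  version  (36B, 4-aligned)
48..52  crc  (4B, 4-aligned)
52..56  -- padding (4B)
56..64  offset  (8B, 8-aligned)

56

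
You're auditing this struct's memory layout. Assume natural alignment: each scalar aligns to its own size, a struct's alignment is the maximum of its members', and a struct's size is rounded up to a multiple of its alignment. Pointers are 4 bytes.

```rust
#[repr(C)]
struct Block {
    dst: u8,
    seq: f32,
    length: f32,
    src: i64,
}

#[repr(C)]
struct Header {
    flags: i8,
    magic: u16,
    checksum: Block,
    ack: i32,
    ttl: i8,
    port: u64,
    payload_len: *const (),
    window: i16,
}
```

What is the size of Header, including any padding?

Block: @0: dst [1B, align 1] → 1; +3 pad (align 4); @4: seq [4B, align 4] → 8; @8: length [4B, align 4] → 12; +4 pad (align 8); @16: src [8B, align 8] → 24; size 24, align 8
@0: flags [1B, align 1] → 1
+1 pad (align 2)
@2: magic [2B, align 2] → 4
+4 pad (align 8)
@8: checksum [24B, align 8] → 32
@32: ack [4B, align 4] → 36
@36: ttl [1B, align 1] → 37
+3 pad (align 8)
@40: port [8B, align 8] → 48
@48: payload_len [4B, align 4] → 52
@52: window [2B, align 2] → 54
+2 tail pad (align 8)
size 56, align 8

56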